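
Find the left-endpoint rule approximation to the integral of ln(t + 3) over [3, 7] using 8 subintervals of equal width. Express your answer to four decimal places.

Δt = (7 − 3)/8 = 0.5.
Left endpoints: 3, 3.5, 4, 4.5, 5, 5.5, 6, 6.5.
f(3) ≈ 1.7918, f(3.5) ≈ 1.8718, f(4) ≈ 1.9459, f(4.5) ≈ 2.0149, f(5) ≈ 2.0794, f(5.5) ≈ 2.1401, f(6) ≈ 2.1972, f(6.5) ≈ 2.2513.
Sum = Δt · [f(3) + f(3.5) + f(4) + ...].
Sum ≈ 8.1462.

8.1462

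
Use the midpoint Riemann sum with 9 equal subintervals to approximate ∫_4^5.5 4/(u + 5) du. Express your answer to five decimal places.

0.61659

Δu = (5.5 − 4)/9 = 1/6.
Midpoints: 49/12, 4.25, 53/12, 55/12, 4.75, 59/12, 61/12, 5.25, 65/12.
f(49/12) = 48/109, f(4.25) = 16/37, f(53/12) = 48/113, f(55/12) = 48/115, f(4.75) = 16/39, f(59/12) = 48/119, f(61/12) = 48/121, f(5.25) = 16/41, f(65/12) = 0.384.
Sum = Δu · [f(49/12) + f(4.25) + f(53/12) + ...].
Sum ≈ 0.61659.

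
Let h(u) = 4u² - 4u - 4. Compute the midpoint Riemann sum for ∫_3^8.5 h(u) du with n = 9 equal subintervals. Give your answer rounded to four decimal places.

Δu = (8.5 − 3)/9 = 11/18.
Midpoints: 119/36, 47/12, 163/36, 185/36, 5.75, 229/36, 251/36, 91/12, 295/36.
h(119/36) = 8581/324, h(47/12) = 1501/36, h(163/36) = 19405/324, h(185/36) = 26269/324, h(5.75) = 105.25, h(229/36) = 42901/324, h(251/36) = 52669/324, h(91/12) = 7045/36, h(295/36) = 75109/324.
Sum = Δu · [h(119/36) + h(47/12) + h(163/36) + ...].
Sum ≈ 633.6487.

633.6487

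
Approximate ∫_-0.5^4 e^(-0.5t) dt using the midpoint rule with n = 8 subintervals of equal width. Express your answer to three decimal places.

Δt = (4 − (-0.5))/8 = 0.5625.
Midpoints: -0.21875, 0.34375, 0.90625, 1.46875, 2.03125, 2.59375, 3.15625, 3.71875.
f(-0.21875) ≈ 1.116, f(0.34375) ≈ 0.842, f(0.90625) ≈ 0.636, f(1.46875) ≈ 0.480, f(2.03125) ≈ 0.362, f(2.59375) ≈ 0.273, f(3.15625) ≈ 0.206, f(3.71875) ≈ 0.156.
Sum = Δt · [f(-0.21875) + f(0.34375) + f(0.90625) + ...].
Sum ≈ 2.290.

2.290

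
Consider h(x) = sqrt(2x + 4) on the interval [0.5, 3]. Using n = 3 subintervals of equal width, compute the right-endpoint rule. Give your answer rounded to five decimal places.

7.19251

Δx = (3 − 0.5)/3 = 5/6.
Right endpoints: 4/3, 13/6, 3.
h(4/3) ≈ 2.58199, h(13/6) ≈ 2.88675, h(3) ≈ 3.16228.
Sum = Δx · [h(4/3) + h(13/6) + h(3)].
Sum ≈ 7.19251.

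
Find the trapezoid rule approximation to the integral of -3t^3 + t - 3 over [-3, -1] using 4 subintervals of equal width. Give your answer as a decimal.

51.5

Δt = (-1 − (-3))/4 = 0.5.
f(-3) = 75, f(-2.5) = 41.375, f(-2) = 19, f(-1.5) = 5.625, f(-1) = -1.
T_4 = (Δt/2)·[f(t_0) + 2f(t_1) + 2f(t_2) + 2f(t_3) + f(t_4)].
Sum = 51.5.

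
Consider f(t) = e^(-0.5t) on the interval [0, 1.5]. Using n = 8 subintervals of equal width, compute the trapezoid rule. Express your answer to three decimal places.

Δt = (1.5 − 0)/8 = 0.1875.
f(0) ≈ 1.000, f(0.1875) ≈ 0.911, f(0.375) ≈ 0.829, f(0.5625) ≈ 0.755, f(0.75) ≈ 0.687, f(0.9375) ≈ 0.626, f(1.125) ≈ 0.570, f(1.3125) ≈ 0.519, f(1.5) ≈ 0.472.
T_8 = (Δt/2)·[f(t_0) + 2f(t_1) + ... + 2f(t_{7}) + f(t_8)].
Sum ≈ 1.056.

1.056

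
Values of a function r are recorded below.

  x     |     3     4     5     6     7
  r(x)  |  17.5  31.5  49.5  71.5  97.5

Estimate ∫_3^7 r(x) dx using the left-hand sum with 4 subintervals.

Δx = 1.
Sum = 1·[17.5 + 31.5 + 49.5 + 71.5] = 170.

170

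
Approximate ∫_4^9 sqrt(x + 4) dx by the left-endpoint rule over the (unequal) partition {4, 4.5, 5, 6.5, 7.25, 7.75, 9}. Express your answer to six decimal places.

Subinterval widths: 0.5, 0.5, 1.5, 0.75, 0.5, 1.25.
Left endpoints: 4, 4.5, 5, 6.5, 7.25, 7.75.
f(4) ≈ 2.828427, f(4.5) ≈ 2.915476, f(5) ≈ 3.000000, f(6.5) ≈ 3.240370, f(7.25) ≈ 3.354102, f(7.75) ≈ 3.427827.
Sum = Σ Δx_i · f(x_i).
Sum ≈ 15.764064.

15.764064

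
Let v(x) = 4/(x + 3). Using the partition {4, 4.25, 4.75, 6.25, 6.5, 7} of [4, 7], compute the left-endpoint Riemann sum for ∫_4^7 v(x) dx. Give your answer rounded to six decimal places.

Subinterval widths: 0.25, 0.5, 1.5, 0.25, 0.5.
Left endpoints: 4, 4.25, 4.75, 6.25, 6.5.
v(4) = 4/7, v(4.25) = 16/29, v(4.75) = 16/31, v(6.25) = 16/37, v(6.5) = 8/19.
Sum = Σ Δx_i · v(x_i).
Sum ≈ 1.511547.

1.511547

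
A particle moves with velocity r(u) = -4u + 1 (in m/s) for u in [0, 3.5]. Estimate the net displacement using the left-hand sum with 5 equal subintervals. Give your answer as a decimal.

Δu = (3.5 − 0)/5 = 0.7.
Left endpoints: 0, 0.7, 1.4, 2.1, 2.8.
r(0) = 1, r(0.7) = -1.8, r(1.4) = -4.6, r(2.1) = -7.4, r(2.8) = -10.2.
Sum = Δu · [r(0) + r(0.7) + r(1.4) + r(2.1) + r(2.8)].
Sum = -16.1.

-16.1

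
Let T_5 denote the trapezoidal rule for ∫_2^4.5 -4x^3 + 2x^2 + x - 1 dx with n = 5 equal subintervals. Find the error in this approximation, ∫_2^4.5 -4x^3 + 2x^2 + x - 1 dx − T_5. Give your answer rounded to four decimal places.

Exact integral: ∫_2^4.5 f(x) dx ≈ -333.020833.
T_5 = -336.875.
Error ≈ -333.020833 − (-336.875) ≈ 3.8542.

3.8542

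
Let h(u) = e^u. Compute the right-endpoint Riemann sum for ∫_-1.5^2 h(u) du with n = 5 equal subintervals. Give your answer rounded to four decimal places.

9.9642

Δu = (2 − (-1.5))/5 = 0.7.
Right endpoints: -0.8, -0.1, 0.6, 1.3, 2.
h(-0.8) ≈ 0.4493, h(-0.1) ≈ 0.9048, h(0.6) ≈ 1.8221, h(1.3) ≈ 3.6693, h(2) ≈ 7.3891.
Sum = Δu · [h(-0.8) + h(-0.1) + h(0.6) + h(1.3) + h(2)].
Sum ≈ 9.9642.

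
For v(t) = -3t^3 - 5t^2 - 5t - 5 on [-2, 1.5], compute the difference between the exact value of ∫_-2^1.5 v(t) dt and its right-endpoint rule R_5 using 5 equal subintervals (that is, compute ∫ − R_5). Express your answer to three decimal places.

15.792

Exact integral: ∫_-2^1.5 v(t) dt ≈ -23.88021.
R_5 = -39.6725.
Error ≈ -23.88021 − (-39.6725) ≈ 15.792.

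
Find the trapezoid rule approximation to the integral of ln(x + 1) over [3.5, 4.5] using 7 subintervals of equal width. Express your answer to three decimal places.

1.608

Δx = (4.5 − 3.5)/7 = 1/7.
f(3.5) ≈ 1.504, f(51/14) ≈ 1.535, f(53/14) ≈ 1.566, f(55/14) ≈ 1.595, f(57/14) ≈ 1.624, f(59/14) ≈ 1.651, f(61/14) ≈ 1.678, f(4.5) ≈ 1.705.
T_7 = (Δx/2)·[f(x_0) + 2f(x_1) + ... + 2f(x_{6}) + f(x_7)].
Sum ≈ 1.608.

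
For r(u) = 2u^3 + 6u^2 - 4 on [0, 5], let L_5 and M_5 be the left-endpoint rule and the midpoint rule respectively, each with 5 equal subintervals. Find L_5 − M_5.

-173.75

L_5 = 360.
M_5 = 533.75.
L_5 − M_5 = -173.75.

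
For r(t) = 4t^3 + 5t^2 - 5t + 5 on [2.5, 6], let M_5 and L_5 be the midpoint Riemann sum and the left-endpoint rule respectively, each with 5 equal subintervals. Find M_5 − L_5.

302.4525

M_5 = 1526.0175.
L_5 = 1223.565.
M_5 − L_5 = 302.4525.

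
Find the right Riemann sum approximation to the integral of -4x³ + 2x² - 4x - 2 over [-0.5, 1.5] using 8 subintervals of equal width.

Δx = (1.5 − (-0.5))/8 = 0.25.
Right endpoints: -0.25, 0, 0.25, 0.5, 0.75, 1, 1.25, 1.5.
f(-0.25) = -0.8125, f(0) = -2, f(0.25) = -2.9375, f(0.5) = -4, f(0.75) = -5.5625, f(1) = -8, f(1.25) = -11.6875, f(1.5) = -17.
Sum = Δx · [f(-0.25) + f(0) + f(0.25) + ...].
Sum = -13.

-13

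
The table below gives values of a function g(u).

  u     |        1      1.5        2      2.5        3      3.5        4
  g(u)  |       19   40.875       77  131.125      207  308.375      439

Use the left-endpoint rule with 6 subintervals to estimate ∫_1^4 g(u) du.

391.6875

Δu = 0.5.
Sum = 0.5·[19 + 40.875 + 77 + 131.125 + 207 + 308.375] = 391.6875.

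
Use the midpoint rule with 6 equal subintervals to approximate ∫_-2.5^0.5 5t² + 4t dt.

Δt = (0.5 − (-2.5))/6 = 0.5.
Midpoints: -2.25, -1.75, -1.25, -0.75, -0.25, 0.25.
f(-2.25) = 16.3125, f(-1.75) = 8.3125, f(-1.25) = 2.8125, f(-0.75) = -0.1875, f(-0.25) = -0.6875, f(0.25) = 1.3125.
Sum = Δt · [f(-2.25) + f(-1.75) + f(-1.25) + ...].
Sum = 13.9375.

13.9375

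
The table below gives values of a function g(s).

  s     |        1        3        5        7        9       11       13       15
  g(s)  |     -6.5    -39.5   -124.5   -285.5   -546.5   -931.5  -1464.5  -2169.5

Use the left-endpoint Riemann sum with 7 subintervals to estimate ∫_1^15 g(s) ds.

-6797

Δs = 2.
Sum = 2·[(-6.5) + (-39.5) + (-124.5) + (-285.5) + (-546.5) + (-931.5) + (-1464.5)] = -6797.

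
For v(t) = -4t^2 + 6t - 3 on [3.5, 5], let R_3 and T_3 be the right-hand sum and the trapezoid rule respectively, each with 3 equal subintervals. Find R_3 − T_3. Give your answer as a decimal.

-10.5

R_3 = -86.5.
T_3 = -76.
R_3 − T_3 = -10.5.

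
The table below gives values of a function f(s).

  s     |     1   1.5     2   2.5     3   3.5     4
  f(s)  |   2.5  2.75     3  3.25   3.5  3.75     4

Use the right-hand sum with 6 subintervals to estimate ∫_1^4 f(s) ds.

Δs = 0.5.
Sum = 0.5·[2.75 + 3 + 3.25 + 3.5 + 3.75 + 4] = 10.125.

10.125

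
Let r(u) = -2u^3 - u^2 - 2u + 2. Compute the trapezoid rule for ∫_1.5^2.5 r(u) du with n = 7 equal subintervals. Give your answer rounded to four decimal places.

Δu = (2.5 − 1.5)/7 = 1/7.
r(1.5) = -10, r(23/14) = -8817/686, r(25/14) = -5539/343, r(27/14) = -13667/686, r(29/14) = -8304/343, r(31/14) = -19925/686, r(33/14) = -11821/343, r(2.5) = -40.5.
T_7 = (Δu/2)·[r(u_0) + 2r(u_1) + ... + 2r(u_{6}) + r(u_7)].
Sum ≈ -23.1276.

-23.1276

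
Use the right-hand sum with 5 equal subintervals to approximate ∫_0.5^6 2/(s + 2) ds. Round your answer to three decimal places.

Δs = (6 − 0.5)/5 = 1.1.
Right endpoints: 1.6, 2.7, 3.8, 4.9, 6.
f(1.6) = 5/9, f(2.7) = 20/47, f(3.8) = 10/29, f(4.9) = 20/69, f(6) = 0.25.
Sum = Δs · [f(1.6) + f(2.7) + f(3.8) + f(4.9) + f(6)].
Sum ≈ 2.052.

2.052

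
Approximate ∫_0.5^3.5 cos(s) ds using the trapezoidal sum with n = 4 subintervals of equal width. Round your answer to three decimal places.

Δs = (3.5 − 0.5)/4 = 0.75.
f(0.5) ≈ 0.878, f(1.25) ≈ 0.315, f(2) ≈ -0.416, f(2.75) ≈ -0.924, f(3.5) ≈ -0.936.
T_4 = (Δs/2)·[f(s_0) + 2f(s_1) + 2f(s_2) + 2f(s_3) + f(s_4)].
Sum ≈ -0.791.

-0.791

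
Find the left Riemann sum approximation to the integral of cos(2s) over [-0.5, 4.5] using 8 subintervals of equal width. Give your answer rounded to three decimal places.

Δs = (4.5 − (-0.5))/8 = 0.625.
Left endpoints: -0.5, 0.125, 0.75, 1.375, 2, 2.625, 3.25, 3.875.
f(-0.5) ≈ 0.540, f(0.125) ≈ 0.969, f(0.75) ≈ 0.071, f(1.375) ≈ -0.924, f(2) ≈ -0.654, f(2.625) ≈ 0.512, f(3.25) ≈ 0.977, f(3.875) ≈ 0.104.
Sum = Δs · [f(-0.5) + f(0.125) + f(0.75) + ...].
Sum ≈ 0.997.

0.997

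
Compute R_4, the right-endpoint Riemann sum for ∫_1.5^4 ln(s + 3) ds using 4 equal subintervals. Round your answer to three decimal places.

Δs = (4 − 1.5)/4 = 0.625.
Right endpoints: 2.125, 2.75, 3.375, 4.
f(2.125) ≈ 1.634, f(2.75) ≈ 1.749, f(3.375) ≈ 1.852, f(4) ≈ 1.946.
Sum = Δs · [f(2.125) + f(2.75) + f(3.375) + f(4)].
Sum ≈ 4.489.

4.489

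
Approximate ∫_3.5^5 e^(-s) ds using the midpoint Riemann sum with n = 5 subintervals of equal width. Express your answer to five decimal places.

0.02337

Δs = (5 − 3.5)/5 = 0.3.
Midpoints: 3.65, 3.95, 4.25, 4.55, 4.85.
f(3.65) ≈ 0.02599, f(3.95) ≈ 0.01925, f(4.25) ≈ 0.01426, f(4.55) ≈ 0.01057, f(4.85) ≈ 0.00783.
Sum = Δs · [f(3.65) + f(3.95) + f(4.25) + f(4.55) + f(4.85)].
Sum ≈ 0.02337.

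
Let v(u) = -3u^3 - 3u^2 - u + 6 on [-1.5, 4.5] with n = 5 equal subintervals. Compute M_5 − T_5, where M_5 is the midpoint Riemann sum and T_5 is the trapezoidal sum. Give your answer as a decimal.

M_5 = -359.37.
T_5 = -395.01.
M_5 − T_5 = 35.64.

35.64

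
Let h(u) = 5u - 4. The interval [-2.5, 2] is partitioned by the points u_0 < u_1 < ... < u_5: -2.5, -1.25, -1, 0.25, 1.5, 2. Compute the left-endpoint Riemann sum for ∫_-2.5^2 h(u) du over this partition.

-36.125

Subinterval widths: 1.25, 0.25, 1.25, 1.25, 0.5.
Left endpoints: -2.5, -1.25, -1, 0.25, 1.5.
h(-2.5) = -16.5, h(-1.25) = -10.25, h(-1) = -9, h(0.25) = -2.75, h(1.5) = 3.5.
Sum = Σ Δu_i · h(u_i).
Sum = -36.125.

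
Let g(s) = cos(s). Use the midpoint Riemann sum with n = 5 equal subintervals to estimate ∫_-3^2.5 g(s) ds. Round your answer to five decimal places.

Δs = (2.5 − (-3))/5 = 1.1.
Midpoints: -2.45, -1.35, -0.25, 0.85, 1.95.
g(-2.45) ≈ -0.77023, g(-1.35) ≈ 0.21901, g(-0.25) ≈ 0.96891, g(0.85) ≈ 0.65998, g(1.95) ≈ -0.37018.
Sum = Δs · [g(-2.45) + g(-1.35) + g(-0.25) + g(0.85) + g(1.95)].
Sum ≈ 0.77824.

0.77824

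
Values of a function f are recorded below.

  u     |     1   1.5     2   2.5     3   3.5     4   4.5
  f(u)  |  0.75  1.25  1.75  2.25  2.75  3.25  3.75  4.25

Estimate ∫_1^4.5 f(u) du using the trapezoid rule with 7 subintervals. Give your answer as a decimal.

Δu = 0.5.
T_7 = (0.5/2)·[0.75 + 2·1.25 + 2·1.75 + 2·2.25 + 2·2.75 + 2·3.25 + 2·3.75 + 4.25] = 8.75.

8.75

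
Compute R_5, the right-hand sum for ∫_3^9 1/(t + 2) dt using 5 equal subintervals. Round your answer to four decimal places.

Δt = (9 − 3)/5 = 1.2.
Right endpoints: 4.2, 5.4, 6.6, 7.8, 9.
f(4.2) = 5/31, f(5.4) = 5/37, f(6.6) = 5/43, f(7.8) = 5/49, f(9) = 1/11.
Sum = Δt · [f(4.2) + f(5.4) + f(6.6) + f(7.8) + f(9)].
Sum ≈ 0.7268.

0.7268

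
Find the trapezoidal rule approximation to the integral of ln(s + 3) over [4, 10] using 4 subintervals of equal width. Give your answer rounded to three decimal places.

13.711

Δs = (10 − 4)/4 = 1.5.
f(4) ≈ 1.946, f(5.5) ≈ 2.140, f(7) ≈ 2.303, f(8.5) ≈ 2.442, f(10) ≈ 2.565.
T_4 = (Δs/2)·[f(s_0) + 2f(s_1) + 2f(s_2) + 2f(s_3) + f(s_4)].
Sum ≈ 13.711.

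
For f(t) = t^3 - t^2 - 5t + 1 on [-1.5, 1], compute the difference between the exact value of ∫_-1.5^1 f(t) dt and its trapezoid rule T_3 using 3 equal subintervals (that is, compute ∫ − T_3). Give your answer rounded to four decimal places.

Exact integral: ∫_-1.5^1 f(t) dt ≈ 3.151042.
T_3 ≈ 2.644676.
Error ≈ 3.151042 − 2.644676 ≈ 0.5064.

0.5064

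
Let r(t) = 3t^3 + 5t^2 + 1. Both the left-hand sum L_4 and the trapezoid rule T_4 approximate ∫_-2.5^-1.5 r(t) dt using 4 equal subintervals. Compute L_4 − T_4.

L_4 = -6.3125.
T_4 = -4.21875.
L_4 − T_4 = -2.09375.

-2.09375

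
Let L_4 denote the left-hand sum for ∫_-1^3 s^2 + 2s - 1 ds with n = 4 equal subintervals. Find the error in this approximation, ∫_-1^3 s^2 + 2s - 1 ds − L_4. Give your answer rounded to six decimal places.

Exact integral: ∫_-1^3 f(s) ds ≈ 13.33333333.
L_4 = 6.
Error ≈ 13.33333333 − 6 ≈ 7.333333.

7.333333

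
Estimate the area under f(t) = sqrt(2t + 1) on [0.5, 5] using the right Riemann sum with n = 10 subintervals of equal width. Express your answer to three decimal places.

11.639

Δt = (5 − 0.5)/10 = 0.45.
Right endpoints: 0.95, 1.4, 1.85, 2.3, 2.75, 3.2, 3.65, 4.1, 4.55, 5.
f(0.95) ≈ 1.703, f(1.4) ≈ 1.949, f(1.85) ≈ 2.168, f(2.3) ≈ 2.366, f(2.75) ≈ 2.550, f(3.2) ≈ 2.720, f(3.65) ≈ 2.881, f(4.1) ≈ 3.033, f(4.55) ≈ 3.178, f(5) ≈ 3.317.
Sum = Δt · [f(0.95) + f(1.4) + f(1.85) + ...].
Sum ≈ 11.639.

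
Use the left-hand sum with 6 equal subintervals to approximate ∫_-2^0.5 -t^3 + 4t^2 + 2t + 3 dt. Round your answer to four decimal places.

22.7959

Δt = (0.5 − (-2))/6 = 5/12.
Left endpoints: -2, -19/12, -7/6, -0.75, -1/3, 1/12.
f(-2) = 23, f(-19/12) = 23899/1728, f(-7/6) = 1663/216, f(-0.75) = 4.171875, f(-1/3) = 76/27, f(1/12) = 5519/1728.
Sum = Δt · [f(-2) + f(-19/12) + f(-7/6) + ...].
Sum ≈ 22.7959.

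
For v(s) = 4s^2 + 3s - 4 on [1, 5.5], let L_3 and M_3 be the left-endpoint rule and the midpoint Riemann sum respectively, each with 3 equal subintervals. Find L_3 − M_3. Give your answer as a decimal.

-87.75

L_3 = 155.25.
M_3 = 243.
L_3 − M_3 = -87.75.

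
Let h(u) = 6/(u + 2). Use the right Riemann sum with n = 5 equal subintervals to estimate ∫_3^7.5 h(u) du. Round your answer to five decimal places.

3.60700

Δu = (7.5 − 3)/5 = 0.9.
Right endpoints: 3.9, 4.8, 5.7, 6.6, 7.5.
h(3.9) = 60/59, h(4.8) = 15/17, h(5.7) = 60/77, h(6.6) = 30/43, h(7.5) = 12/19.
Sum = Δu · [h(3.9) + h(4.8) + h(5.7) + h(6.6) + h(7.5)].
Sum ≈ 3.60700.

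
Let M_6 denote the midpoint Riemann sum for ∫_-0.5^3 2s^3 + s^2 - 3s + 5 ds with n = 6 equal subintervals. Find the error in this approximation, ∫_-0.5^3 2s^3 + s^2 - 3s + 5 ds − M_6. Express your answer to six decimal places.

0.843605

Exact integral: ∫_-0.5^3 f(s) ds ≈ 53.88541667.
M_6 ≈ 53.04181134.
Error ≈ 53.88541667 − 53.04181134 ≈ 0.843605.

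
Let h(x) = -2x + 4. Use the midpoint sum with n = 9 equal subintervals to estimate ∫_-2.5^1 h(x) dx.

Δx = (1 − (-2.5))/9 = 7/18.
Midpoints: -83/36, -23/12, -55/36, -41/36, -0.75, -13/36, 1/36, 5/12, 29/36.
h(-83/36) = 155/18, h(-23/12) = 47/6, h(-55/36) = 127/18, h(-41/36) = 113/18, h(-0.75) = 5.5, h(-13/36) = 85/18, h(1/36) = 71/18, h(5/12) = 19/6, h(29/36) = 43/18.
Sum = Δx · [h(-83/36) + h(-23/12) + h(-55/36) + ...].
Sum = 19.25.

19.25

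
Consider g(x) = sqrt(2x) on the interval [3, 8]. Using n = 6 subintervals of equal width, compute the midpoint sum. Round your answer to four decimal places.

Δx = (8 − 3)/6 = 5/6.
Midpoints: 41/12, 4.25, 61/12, 71/12, 6.75, 91/12.
g(41/12) ≈ 2.6141, g(4.25) ≈ 2.9155, g(61/12) ≈ 3.1885, g(71/12) ≈ 3.4400, g(6.75) ≈ 3.6742, g(91/12) ≈ 3.8944.
Sum = Δx · [g(41/12) + g(4.25) + g(61/12) + ...].
Sum ≈ 16.4389.

16.4389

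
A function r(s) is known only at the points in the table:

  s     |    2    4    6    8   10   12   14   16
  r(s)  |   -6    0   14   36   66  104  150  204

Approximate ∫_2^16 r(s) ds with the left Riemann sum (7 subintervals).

Δs = 2.
Sum = 2·[(-6) + 0 + 14 + 36 + 66 + 104 + 150] = 728.

728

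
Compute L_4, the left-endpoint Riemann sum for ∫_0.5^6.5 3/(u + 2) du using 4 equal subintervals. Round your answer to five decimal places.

Δu = (6.5 − 0.5)/4 = 1.5.
Left endpoints: 0.5, 2, 3.5, 5.
f(0.5) = 1.2, f(2) = 0.75, f(3.5) = 6/11, f(5) = 3/7.
Sum = Δu · [f(0.5) + f(2) + f(3.5) + f(5)].
Sum ≈ 4.38604.

4.38604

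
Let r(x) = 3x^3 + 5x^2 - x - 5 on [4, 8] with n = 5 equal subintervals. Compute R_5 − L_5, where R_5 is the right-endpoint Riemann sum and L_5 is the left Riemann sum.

R_5 = 4239.84.
L_5 = 2975.84.
R_5 − L_5 = 1264.

1264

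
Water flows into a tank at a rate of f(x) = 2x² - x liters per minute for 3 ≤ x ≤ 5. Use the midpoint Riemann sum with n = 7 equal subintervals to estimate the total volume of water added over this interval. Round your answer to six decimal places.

57.306122

Δx = (5 − 3)/7 = 2/7.
Midpoints: 22/7, 24/7, 26/7, 4, 30/7, 32/7, 34/7.
f(22/7) = 814/49, f(24/7) = 984/49, f(26/7) = 1170/49, f(4) = 28, f(30/7) = 1590/49, f(32/7) = 1824/49, f(34/7) = 2074/49.
Sum = Δx · [f(22/7) + f(24/7) + f(26/7) + ...].
Sum ≈ 57.306122.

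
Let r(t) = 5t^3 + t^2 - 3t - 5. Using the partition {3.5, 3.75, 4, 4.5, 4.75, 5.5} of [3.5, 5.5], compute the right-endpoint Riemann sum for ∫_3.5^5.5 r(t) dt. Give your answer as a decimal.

1139.0703125

Subinterval widths: 0.25, 0.25, 0.5, 0.25, 0.75.
Right endpoints: 3.75, 4, 4.5, 4.75, 5.5.
r(3.75) = 261.484375, r(4) = 319, r(4.5) = 457.375, r(4.75) = 539.171875, r(5.5) = 840.625.
Sum = Σ Δt_i · r(t_i).
Sum = 1139.0703125.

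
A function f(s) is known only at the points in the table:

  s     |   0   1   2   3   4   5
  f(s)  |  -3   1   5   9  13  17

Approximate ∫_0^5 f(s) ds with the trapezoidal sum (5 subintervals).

35

Δs = 1.
T_5 = (1/2)·[(-3) + 2·1 + 2·5 + 2·9 + 2·13 + 17] = 35.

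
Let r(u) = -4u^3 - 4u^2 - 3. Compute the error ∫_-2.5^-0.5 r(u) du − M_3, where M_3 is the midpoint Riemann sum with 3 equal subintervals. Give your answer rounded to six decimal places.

1.037037

Exact integral: ∫_-2.5^-0.5 r(u) du ≈ 12.33333333.
M_3 ≈ 11.29629630.
Error ≈ 12.33333333 − 11.29629630 ≈ 1.037037.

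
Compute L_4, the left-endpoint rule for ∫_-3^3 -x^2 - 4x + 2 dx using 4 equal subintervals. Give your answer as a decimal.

9.75

Δx = (3 − (-3))/4 = 1.5.
Left endpoints: -3, -1.5, 0, 1.5.
f(-3) = 5, f(-1.5) = 5.75, f(0) = 2, f(1.5) = -6.25.
Sum = Δx · [f(-3) + f(-1.5) + f(0) + f(1.5)].
Sum = 9.75.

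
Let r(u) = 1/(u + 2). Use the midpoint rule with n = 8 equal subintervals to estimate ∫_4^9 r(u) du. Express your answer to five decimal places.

Δu = (9 − 4)/8 = 0.625.
Midpoints: 4.3125, 4.9375, 5.5625, 6.1875, 6.8125, 7.4375, 8.0625, 8.6875.
r(4.3125) = 16/101, r(4.9375) = 16/111, r(5.5625) = 16/121, r(6.1875) = 16/131, r(6.8125) = 16/141, r(7.4375) = 16/151, r(8.0625) = 16/161, r(8.6875) = 16/171.
Sum = Δu · [r(4.3125) + r(4.9375) + r(5.5625) + ...].
Sum ≈ 0.60582.

0.60582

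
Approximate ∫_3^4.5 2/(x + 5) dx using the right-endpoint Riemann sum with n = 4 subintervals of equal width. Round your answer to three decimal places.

0.336

Δx = (4.5 − 3)/4 = 0.375.
Right endpoints: 3.375, 3.75, 4.125, 4.5.
f(3.375) = 16/67, f(3.75) = 8/35, f(4.125) = 16/73, f(4.5) = 4/19.
Sum = Δx · [f(3.375) + f(3.75) + f(4.125) + f(4.5)].
Sum ≈ 0.336.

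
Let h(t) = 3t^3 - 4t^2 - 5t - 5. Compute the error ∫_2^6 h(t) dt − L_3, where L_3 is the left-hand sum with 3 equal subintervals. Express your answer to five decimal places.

Exact integral: ∫_2^6 h(t) dt ≈ 582.6666667.
L_3 ≈ 303.2592593.
Error ≈ 582.6666667 − 303.2592593 ≈ 279.40741.

279.40741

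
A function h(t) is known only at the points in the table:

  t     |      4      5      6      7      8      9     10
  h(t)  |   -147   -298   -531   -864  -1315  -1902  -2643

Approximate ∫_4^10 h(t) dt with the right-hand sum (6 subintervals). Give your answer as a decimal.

-7553

Δt = 1.
Sum = 1·[(-298) + (-531) + (-864) + (-1315) + (-1902) + (-2643)] = -7553.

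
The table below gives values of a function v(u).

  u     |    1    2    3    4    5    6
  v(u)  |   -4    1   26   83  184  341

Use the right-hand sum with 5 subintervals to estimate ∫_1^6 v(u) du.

Δu = 1.
Sum = 1·[1 + 26 + 83 + 184 + 341] = 635.

635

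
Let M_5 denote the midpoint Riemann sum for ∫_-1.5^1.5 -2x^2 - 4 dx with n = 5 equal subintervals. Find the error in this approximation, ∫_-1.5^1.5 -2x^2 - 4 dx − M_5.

-0.18

Exact integral: ∫_-1.5^1.5 f(x) dx = -16.5.
M_5 = -16.32.
Error = -16.5 − (-16.32) = -0.18.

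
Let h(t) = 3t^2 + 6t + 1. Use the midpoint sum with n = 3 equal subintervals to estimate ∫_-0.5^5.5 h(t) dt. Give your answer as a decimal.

Δt = (5.5 − (-0.5))/3 = 2.
Midpoints: 0.5, 2.5, 4.5.
h(0.5) = 4.75, h(2.5) = 34.75, h(4.5) = 88.75.
Sum = Δt · [h(0.5) + h(2.5) + h(4.5)].
Sum = 256.5.

256.5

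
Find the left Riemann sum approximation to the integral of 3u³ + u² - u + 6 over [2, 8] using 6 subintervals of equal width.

2497

Δu = (8 − 2)/6 = 1.
Left endpoints: 2, 3, 4, 5, 6, 7.
f(2) = 32, f(3) = 93, f(4) = 210, f(5) = 401, f(6) = 684, f(7) = 1077.
Sum = Δu · [f(2) + f(3) + f(4) + ...].
Sum = 2497.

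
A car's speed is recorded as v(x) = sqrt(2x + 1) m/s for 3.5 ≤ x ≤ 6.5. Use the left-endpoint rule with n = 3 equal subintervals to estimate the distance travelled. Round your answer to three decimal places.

Δx = (6.5 − 3.5)/3 = 1.
Left endpoints: 3.5, 4.5, 5.5.
v(3.5) ≈ 2.828, v(4.5) ≈ 3.162, v(5.5) ≈ 3.464.
Sum = Δx · [v(3.5) + v(4.5) + v(5.5)].
Sum ≈ 9.455.

9.455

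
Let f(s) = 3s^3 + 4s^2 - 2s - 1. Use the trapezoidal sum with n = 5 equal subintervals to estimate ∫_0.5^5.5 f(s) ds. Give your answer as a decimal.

898.75

Δs = (5.5 − 0.5)/5 = 1.
f(0.5) = -0.625, f(1.5) = 15.125, f(2.5) = 65.875, f(3.5) = 169.625, f(4.5) = 344.375, f(5.5) = 608.125.
T_5 = (Δs/2)·[f(s_0) + 2f(s_1) + ... + 2f(s_{4}) + f(s_5)].
Sum = 898.75.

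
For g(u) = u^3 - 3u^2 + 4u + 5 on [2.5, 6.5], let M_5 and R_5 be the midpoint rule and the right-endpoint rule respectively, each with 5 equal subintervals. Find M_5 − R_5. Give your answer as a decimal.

M_5 = 267.26.
R_5 = 340.78.
M_5 − R_5 = -73.52.

-73.52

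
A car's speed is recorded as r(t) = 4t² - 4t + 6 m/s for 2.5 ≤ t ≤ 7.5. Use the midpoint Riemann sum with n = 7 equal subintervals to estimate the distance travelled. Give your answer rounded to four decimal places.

470.8163

Δt = (7.5 − 2.5)/7 = 5/7.
Midpoints: 20/7, 25/7, 30/7, 5, 40/7, 45/7, 50/7.
r(20/7) = 1334/49, r(25/7) = 2094/49, r(30/7) = 3054/49, r(5) = 86, r(40/7) = 5574/49, r(45/7) = 7134/49, r(50/7) = 8894/49.
Sum = Δt · [r(20/7) + r(25/7) + r(30/7) + ...].
Sum ≈ 470.8163.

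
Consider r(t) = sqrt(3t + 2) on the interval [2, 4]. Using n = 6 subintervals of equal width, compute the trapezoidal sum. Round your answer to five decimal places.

Δt = (4 − 2)/6 = 1/3.
r(2) ≈ 2.82843, r(7/3) ≈ 3.00000, r(8/3) ≈ 3.16228, r(3) ≈ 3.31662, r(10/3) ≈ 3.46410, r(11/3) ≈ 3.60555, r(4) ≈ 3.74166.
T_6 = (Δt/2)·[r(t_0) + 2r(t_1) + ... + 2r(t_{5}) + r(t_6)].
Sum ≈ 6.61120.

6.61120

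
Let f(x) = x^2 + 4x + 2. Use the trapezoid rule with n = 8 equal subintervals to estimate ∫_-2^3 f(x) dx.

Δx = (3 − (-2))/8 = 0.625.
f(-2) = -2, f(-1.375) = -1.609375, f(-0.75) = -0.4375, f(-0.125) = 1.515625, f(0.5) = 4.25, f(1.125) = 7.765625, f(1.75) = 12.0625, f(2.375) = 17.140625, f(3) = 23.
T_8 = (Δx/2)·[f(x_0) + 2f(x_1) + ... + 2f(x_{7}) + f(x_8)].
Sum = 31.9921875.

31.9921875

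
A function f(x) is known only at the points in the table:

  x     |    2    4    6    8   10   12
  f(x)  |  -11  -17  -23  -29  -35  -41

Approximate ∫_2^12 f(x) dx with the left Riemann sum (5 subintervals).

-230

Δx = 2.
Sum = 2·[(-11) + (-17) + (-23) + (-29) + (-35)] = -230.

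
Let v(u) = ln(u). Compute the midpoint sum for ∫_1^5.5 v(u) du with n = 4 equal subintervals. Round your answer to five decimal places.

4.91630

Δu = (5.5 − 1)/4 = 1.125.
Midpoints: 1.5625, 2.6875, 3.8125, 4.9375.
v(1.5625) ≈ 0.44629, v(2.6875) ≈ 0.98861, v(3.8125) ≈ 1.33829, v(4.9375) ≈ 1.59686.
Sum = Δu · [v(1.5625) + v(2.6875) + v(3.8125) + v(4.9375)].
Sum ≈ 4.91630.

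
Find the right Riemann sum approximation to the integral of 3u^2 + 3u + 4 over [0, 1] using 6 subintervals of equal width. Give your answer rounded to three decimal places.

7.014

Δu = (1 − 0)/6 = 1/6.
Right endpoints: 1/6, 1/3, 0.5, 2/3, 5/6, 1.
f(1/6) = 55/12, f(1/3) = 16/3, f(0.5) = 6.25, f(2/3) = 22/3, f(5/6) = 103/12, f(1) = 10.
Sum = Δu · [f(1/6) + f(1/3) + f(0.5) + ...].
Sum ≈ 7.014.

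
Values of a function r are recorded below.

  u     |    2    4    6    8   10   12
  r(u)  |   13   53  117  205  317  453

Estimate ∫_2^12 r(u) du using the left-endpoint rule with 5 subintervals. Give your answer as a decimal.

Δu = 2.
Sum = 2·[13 + 53 + 117 + 205 + 317] = 1410.

1410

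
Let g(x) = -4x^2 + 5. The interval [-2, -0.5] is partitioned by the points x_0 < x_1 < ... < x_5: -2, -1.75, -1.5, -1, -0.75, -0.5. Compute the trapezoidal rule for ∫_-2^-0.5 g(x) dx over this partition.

-3.125

Subinterval widths: 0.25, 0.25, 0.5, 0.25, 0.25.
g(-2) = -11, g(-1.75) = -7.25, g(-1.5) = -4, g(-1) = 1, g(-0.75) = 2.75, g(-0.5) = 4.
On each subinterval the trapezoid contributes (Δx_i/2)·[g(x_{i-1}) + g(x_i)].
Sum = -3.125.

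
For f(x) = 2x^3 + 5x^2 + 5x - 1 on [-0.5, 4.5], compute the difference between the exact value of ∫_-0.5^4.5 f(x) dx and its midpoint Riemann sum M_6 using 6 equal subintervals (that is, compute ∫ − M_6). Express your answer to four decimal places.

Exact integral: ∫_-0.5^4.5 f(x) dx ≈ 402.083333.
M_6 ≈ 397.164352.
Error ≈ 402.083333 − 397.164352 ≈ 4.9190.

4.9190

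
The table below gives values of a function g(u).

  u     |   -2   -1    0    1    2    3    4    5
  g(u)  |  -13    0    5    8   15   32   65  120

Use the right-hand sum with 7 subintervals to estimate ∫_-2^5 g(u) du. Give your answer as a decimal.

Δu = 1.
Sum = 1·[0 + 5 + 8 + 15 + 32 + 65 + 120] = 245.

245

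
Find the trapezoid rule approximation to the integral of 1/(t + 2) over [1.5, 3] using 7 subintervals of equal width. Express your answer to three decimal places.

0.357

Δt = (3 − 1.5)/7 = 3/14.
f(1.5) = 2/7, f(12/7) = 7/26, f(27/14) = 14/55, f(15/7) = 7/29, f(33/14) = 14/61, f(18/7) = 0.21875, f(39/14) = 14/67, f(3) = 0.2.
T_7 = (Δt/2)·[f(t_0) + 2f(t_1) + ... + 2f(t_{6}) + f(t_7)].
Sum ≈ 0.357.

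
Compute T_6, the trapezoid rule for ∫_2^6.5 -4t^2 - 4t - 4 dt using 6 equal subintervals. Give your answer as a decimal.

-451.6875

Δt = (6.5 − 2)/6 = 0.75.
f(2) = -28, f(2.75) = -45.25, f(3.5) = -67, f(4.25) = -93.25, f(5) = -124, f(5.75) = -159.25, f(6.5) = -199.
T_6 = (Δt/2)·[f(t_0) + 2f(t_1) + ... + 2f(t_{5}) + f(t_6)].
Sum = -451.6875.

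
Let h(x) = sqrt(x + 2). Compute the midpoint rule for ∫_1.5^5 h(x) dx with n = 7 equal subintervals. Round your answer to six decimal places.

7.982387

Δx = (5 − 1.5)/7 = 0.5.
Midpoints: 1.75, 2.25, 2.75, 3.25, 3.75, 4.25, 4.75.
h(1.75) ≈ 1.936492, h(2.25) ≈ 2.061553, h(2.75) ≈ 2.179449, h(3.25) ≈ 2.291288, h(3.75) ≈ 2.397916, h(4.25) ≈ 2.500000, h(4.75) ≈ 2.598076.
Sum = Δx · [h(1.75) + h(2.25) + h(2.75) + ...].
Sum ≈ 7.982387.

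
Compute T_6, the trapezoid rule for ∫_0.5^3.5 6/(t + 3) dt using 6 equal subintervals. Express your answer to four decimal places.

Δt = (3.5 − 0.5)/6 = 0.5.
f(0.5) = 12/7, f(1) = 1.5, f(1.5) = 4/3, f(2) = 1.2, f(2.5) = 12/11, f(3) = 1, f(3.5) = 12/13.
T_6 = (Δt/2)·[f(t_0) + 2f(t_1) + ... + 2f(t_{5}) + f(t_6)].
Sum ≈ 3.7215.

3.7215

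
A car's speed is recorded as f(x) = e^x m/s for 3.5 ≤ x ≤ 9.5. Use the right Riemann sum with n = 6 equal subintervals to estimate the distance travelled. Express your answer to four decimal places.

21082.3888

Δx = (9.5 − 3.5)/6 = 1.
Right endpoints: 4.5, 5.5, 6.5, 7.5, 8.5, 9.5.
f(4.5) ≈ 90.0171, f(5.5) ≈ 244.6919, f(6.5) ≈ 665.1416, f(7.5) ≈ 1808.0424, f(8.5) ≈ 4914.7688, f(9.5) ≈ 13359.7268.
Sum = Δx · [f(4.5) + f(5.5) + f(6.5) + ...].
Sum ≈ 21082.3888.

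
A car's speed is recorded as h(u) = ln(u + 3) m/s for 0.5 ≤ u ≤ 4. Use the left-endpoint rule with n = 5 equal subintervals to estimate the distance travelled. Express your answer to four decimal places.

5.4883

Δu = (4 − 0.5)/5 = 0.7.
Left endpoints: 0.5, 1.2, 1.9, 2.6, 3.3.
h(0.5) ≈ 1.2528, h(1.2) ≈ 1.4351, h(1.9) ≈ 1.5892, h(2.6) ≈ 1.7228, h(3.3) ≈ 1.8405.
Sum = Δu · [h(0.5) + h(1.2) + h(1.9) + h(2.6) + h(3.3)].
Sum ≈ 5.4883.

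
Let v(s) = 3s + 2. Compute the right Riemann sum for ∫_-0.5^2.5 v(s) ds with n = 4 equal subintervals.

Δs = (2.5 − (-0.5))/4 = 0.75.
Right endpoints: 0.25, 1, 1.75, 2.5.
v(0.25) = 2.75, v(1) = 5, v(1.75) = 7.25, v(2.5) = 9.5.
Sum = Δs · [v(0.25) + v(1) + v(1.75) + v(2.5)].
Sum = 18.375.

18.375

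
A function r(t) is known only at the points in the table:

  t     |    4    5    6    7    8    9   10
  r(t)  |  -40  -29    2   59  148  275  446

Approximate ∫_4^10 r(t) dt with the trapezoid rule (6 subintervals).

658

Δt = 1.
T_6 = (1/2)·[(-40) + 2·(-29) + 2·2 + 2·59 + 2·148 + 2·275 + 446] = 658.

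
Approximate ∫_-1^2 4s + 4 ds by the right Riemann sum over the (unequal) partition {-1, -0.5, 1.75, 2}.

Subinterval widths: 0.5, 2.25, 0.25.
Right endpoints: -0.5, 1.75, 2.
f(-0.5) = 2, f(1.75) = 11, f(2) = 12.
Sum = Σ Δs_i · f(s_i).
Sum = 28.75.

28.75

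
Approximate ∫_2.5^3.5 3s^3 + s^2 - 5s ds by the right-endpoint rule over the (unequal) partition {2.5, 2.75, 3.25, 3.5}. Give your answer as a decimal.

Subinterval widths: 0.25, 0.5, 0.25.
Right endpoints: 2.75, 3.25, 3.5.
f(2.75) = 56.203125, f(3.25) = 97.296875, f(3.5) = 123.375.
Sum = Σ Δs_i · f(s_i).
Sum = 93.54296875.

93.54296875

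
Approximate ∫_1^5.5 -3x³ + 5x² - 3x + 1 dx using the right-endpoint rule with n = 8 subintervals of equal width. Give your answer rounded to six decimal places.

-557.250732

Δx = (5.5 − 1)/8 = 0.5625.
Right endpoints: 1.5625, 2.125, 2.6875, 3.25, 3.8125, 4.375, 4.9375, 5.5.
f(1.5625) = -11979/4096, f(2.125) = -5931/512, f(2.6875) = -119529/4096, f(3.25) = -58.921875, f(3.8125) = -426015/4096, f(4.375) = -85833/512, f(4.9375) = -1036413/4096, f(5.5) = -363.375.
Sum = Δx · [f(1.5625) + f(2.125) + f(2.6875) + ...].
Sum ≈ -557.250732.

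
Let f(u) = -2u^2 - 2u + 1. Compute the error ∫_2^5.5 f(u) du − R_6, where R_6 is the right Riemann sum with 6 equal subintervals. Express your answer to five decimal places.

17.75116

Exact integral: ∫_2^5.5 f(u) du ≈ -128.3333333.
R_6 ≈ -146.0844907.
Error ≈ -128.3333333 − (-146.0844907) ≈ 17.75116.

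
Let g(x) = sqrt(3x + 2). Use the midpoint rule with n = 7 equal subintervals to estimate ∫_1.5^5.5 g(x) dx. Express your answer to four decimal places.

14.0032

Δx = (5.5 − 1.5)/7 = 4/7.
Midpoints: 25/14, 33/14, 41/14, 3.5, 57/14, 65/14, 73/14.
g(25/14) ≈ 2.7124, g(33/14) ≈ 3.0119, g(41/14) ≈ 3.2842, g(3.5) ≈ 3.5355, g(57/14) ≈ 3.7702, g(65/14) ≈ 3.9911, g(73/14) ≈ 4.2003.
Sum = Δx · [g(25/14) + g(33/14) + g(41/14) + ...].
Sum ≈ 14.0032.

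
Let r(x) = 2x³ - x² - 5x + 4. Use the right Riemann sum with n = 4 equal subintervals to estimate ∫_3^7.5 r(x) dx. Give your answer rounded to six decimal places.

Δx = (7.5 − 3)/4 = 1.125.
Right endpoints: 4.125, 5.25, 6.375, 7.5.
r(4.125) = 106.73828125, r(5.25) = 239.59375, r(6.375) = 449.65234375, r(7.5) = 754.
Sum = Δx · [r(4.125) + r(5.25) + r(6.375) + r(7.5)].
Sum ≈ 1743.732422.

1743.732422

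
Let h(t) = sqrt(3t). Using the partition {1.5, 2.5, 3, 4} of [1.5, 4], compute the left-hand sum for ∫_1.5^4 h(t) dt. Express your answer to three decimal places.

Subinterval widths: 1, 0.5, 1.
Left endpoints: 1.5, 2.5, 3.
h(1.5) ≈ 2.121, h(2.5) ≈ 2.739, h(3) ≈ 3.000.
Sum = Σ Δt_i · h(t_i).
Sum ≈ 6.491.

6.491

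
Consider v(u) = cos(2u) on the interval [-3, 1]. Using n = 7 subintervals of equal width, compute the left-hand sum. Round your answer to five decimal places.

Δu = (1 − (-3))/7 = 4/7.
Left endpoints: -3, -17/7, -13/7, -9/7, -5/7, -1/7, 3/7.
v(-3) ≈ 0.96017, v(-17/7) ≈ 0.14425, v(-13/7) ≈ -0.84044, v(-9/7) ≈ -0.84181, v(-5/7) ≈ 0.14175, v(-1/7) ≈ 0.95946, v(3/7) ≈ 0.65460.
Sum = Δu · [v(-3) + v(-17/7) + v(-13/7) + ...].
Sum ≈ 0.67312.

0.67312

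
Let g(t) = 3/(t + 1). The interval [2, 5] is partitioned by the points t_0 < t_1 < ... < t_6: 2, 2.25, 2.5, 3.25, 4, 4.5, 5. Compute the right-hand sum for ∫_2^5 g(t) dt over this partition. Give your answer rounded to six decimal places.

Subinterval widths: 0.25, 0.25, 0.75, 0.75, 0.5, 0.5.
Right endpoints: 2.25, 2.5, 3.25, 4, 4.5, 5.
g(2.25) = 12/13, g(2.5) = 6/7, g(3.25) = 12/17, g(4) = 0.6, g(4.5) = 6/11, g(5) = 0.5.
Sum = Σ Δt_i · g(t_i).
Sum ≈ 1.947194.

1.947194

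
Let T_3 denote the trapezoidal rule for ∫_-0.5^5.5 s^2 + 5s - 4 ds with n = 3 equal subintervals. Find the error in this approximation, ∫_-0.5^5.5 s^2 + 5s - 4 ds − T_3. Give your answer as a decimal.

Exact integral: ∫_-0.5^5.5 f(s) ds = 106.5.
T_3 = 110.5.
Error = 106.5 − 110.5 = -4.

-4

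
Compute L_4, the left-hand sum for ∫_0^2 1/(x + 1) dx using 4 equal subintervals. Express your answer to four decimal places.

1.2833

Δx = (2 − 0)/4 = 0.5.
Left endpoints: 0, 0.5, 1, 1.5.
f(0) = 1, f(0.5) = 2/3, f(1) = 0.5, f(1.5) = 0.4.
Sum = Δx · [f(0) + f(0.5) + f(1) + f(1.5)].
Sum ≈ 1.2833.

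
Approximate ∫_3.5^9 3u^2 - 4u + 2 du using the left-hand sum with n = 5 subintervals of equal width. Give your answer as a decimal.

461.615

Δu = (9 − 3.5)/5 = 1.1.
Left endpoints: 3.5, 4.6, 5.7, 6.8, 7.9.
f(3.5) = 24.75, f(4.6) = 47.08, f(5.7) = 76.67, f(6.8) = 113.52, f(7.9) = 157.63.
Sum = Δu · [f(3.5) + f(4.6) + f(5.7) + f(6.8) + f(7.9)].
Sum = 461.615.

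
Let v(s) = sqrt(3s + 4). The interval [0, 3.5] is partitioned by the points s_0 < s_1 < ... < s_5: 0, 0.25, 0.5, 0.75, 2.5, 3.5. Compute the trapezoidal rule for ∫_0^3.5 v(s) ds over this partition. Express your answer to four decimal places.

Subinterval widths: 0.25, 0.25, 0.25, 1.75, 1.
v(0) ≈ 2.0000, v(0.25) ≈ 2.1794, v(0.5) ≈ 2.3452, v(0.75) ≈ 2.5000, v(2.5) ≈ 3.3912, v(3.5) ≈ 3.8079.
On each subinterval the trapezoid contributes (Δs_i/2)·[v(s_{i-1}) + v(s_i)].
Sum ≈ 10.4480.

10.4480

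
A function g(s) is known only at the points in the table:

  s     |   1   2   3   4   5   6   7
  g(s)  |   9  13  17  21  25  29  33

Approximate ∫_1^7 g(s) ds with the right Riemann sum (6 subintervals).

138

Δs = 1.
Sum = 1·[13 + 17 + 21 + 25 + 29 + 33] = 138.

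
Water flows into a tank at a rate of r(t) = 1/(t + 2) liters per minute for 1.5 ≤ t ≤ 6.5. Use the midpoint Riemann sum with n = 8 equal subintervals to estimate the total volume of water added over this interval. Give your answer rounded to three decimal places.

Δt = (6.5 − 1.5)/8 = 0.625.
Midpoints: 1.8125, 2.4375, 3.0625, 3.6875, 4.3125, 4.9375, 5.5625, 6.1875.
r(1.8125) = 16/61, r(2.4375) = 16/71, r(3.0625) = 16/81, r(3.6875) = 16/91, r(4.3125) = 16/101, r(4.9375) = 16/111, r(5.5625) = 16/121, r(6.1875) = 16/131.
Sum = Δt · [r(1.8125) + r(2.4375) + r(3.0625) + ...].
Sum ≈ 0.886.

0.886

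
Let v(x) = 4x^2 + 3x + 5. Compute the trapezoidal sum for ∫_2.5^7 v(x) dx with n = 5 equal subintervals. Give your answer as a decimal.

Δx = (7 − 2.5)/5 = 0.9.
v(2.5) = 37.5, v(3.4) = 61.44, v(4.3) = 91.86, v(5.2) = 128.76, v(6.1) = 172.14, v(7) = 222.
T_5 = (Δx/2)·[v(x_0) + 2v(x_1) + ... + 2v(x_{4}) + v(x_5)].
Sum = 525.555.

525.555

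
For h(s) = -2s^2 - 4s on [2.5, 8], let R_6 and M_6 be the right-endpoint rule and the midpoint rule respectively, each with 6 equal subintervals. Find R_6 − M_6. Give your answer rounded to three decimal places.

-65.332

R_6 ≈ -510.97801.
M_6 ≈ -445.64641.
R_6 − M_6 ≈ -65.332.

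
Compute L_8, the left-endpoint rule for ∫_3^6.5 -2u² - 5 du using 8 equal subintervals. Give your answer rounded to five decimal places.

-168.25977

Δu = (6.5 − 3)/8 = 0.4375.
Left endpoints: 3, 3.4375, 3.875, 4.3125, 4.75, 5.1875, 5.625, 6.0625.
f(3) = -23, f(3.4375) = -28.6328125, f(3.875) = -35.03125, f(4.3125) = -42.1953125, f(4.75) = -50.125, f(5.1875) = -58.8203125, f(5.625) = -68.28125, f(6.0625) = -78.5078125.
Sum = Δu · [f(3) + f(3.4375) + f(3.875) + ...].
Sum ≈ -168.25977.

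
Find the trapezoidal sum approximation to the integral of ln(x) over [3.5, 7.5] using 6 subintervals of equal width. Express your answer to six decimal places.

Δx = (7.5 − 3.5)/6 = 2/3.
f(3.5) ≈ 1.252763, f(25/6) ≈ 1.427116, f(29/6) ≈ 1.575536, f(5.5) ≈ 1.704748, f(37/6) ≈ 1.819158, f(41/6) ≈ 1.921813, f(7.5) ≈ 2.014903.
T_6 = (Δx/2)·[f(x_0) + 2f(x_1) + ... + 2f(x_{5}) + f(x_6)].
Sum ≈ 6.721470.

6.721470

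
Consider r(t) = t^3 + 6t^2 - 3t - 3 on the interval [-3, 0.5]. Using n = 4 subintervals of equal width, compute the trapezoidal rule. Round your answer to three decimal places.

37.646

Δt = (0.5 − (-3))/4 = 0.875.
r(-3) = 33, r(-2.125) = 10687/512, r(-1.25) = 8.171875, r(-0.375) = -555/512, r(0.5) = -2.875.
T_4 = (Δt/2)·[r(t_0) + 2r(t_1) + 2r(t_2) + 2r(t_3) + r(t_4)].
Sum ≈ 37.646.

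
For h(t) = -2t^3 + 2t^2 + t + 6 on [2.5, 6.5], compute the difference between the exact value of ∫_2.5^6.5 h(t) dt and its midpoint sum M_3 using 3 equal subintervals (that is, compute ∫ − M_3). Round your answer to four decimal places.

-14.8148

Exact integral: ∫_2.5^6.5 h(t) dt ≈ -658.333333.
M_3 ≈ -643.518519.
Error ≈ -658.333333 − (-643.518519) ≈ -14.8148.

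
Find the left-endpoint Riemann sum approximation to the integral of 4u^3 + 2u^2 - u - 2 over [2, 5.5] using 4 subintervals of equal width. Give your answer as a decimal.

Δu = (5.5 − 2)/4 = 0.875.
Left endpoints: 2, 2.875, 3.75, 4.625.
f(2) = 36, f(2.875) = 106.7109375, f(3.75) = 233.3125, f(4.625) = 431.8828125.
Sum = Δu · [f(2) + f(2.875) + f(3.75) + f(4.625)].
Sum = 706.91796875.

706.91796875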